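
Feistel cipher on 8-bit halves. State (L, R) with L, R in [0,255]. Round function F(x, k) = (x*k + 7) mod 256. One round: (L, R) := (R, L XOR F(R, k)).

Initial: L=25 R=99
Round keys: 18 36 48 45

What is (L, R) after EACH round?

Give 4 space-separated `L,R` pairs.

Round 1 (k=18): L=99 R=228
Round 2 (k=36): L=228 R=116
Round 3 (k=48): L=116 R=35
Round 4 (k=45): L=35 R=90

Answer: 99,228 228,116 116,35 35,90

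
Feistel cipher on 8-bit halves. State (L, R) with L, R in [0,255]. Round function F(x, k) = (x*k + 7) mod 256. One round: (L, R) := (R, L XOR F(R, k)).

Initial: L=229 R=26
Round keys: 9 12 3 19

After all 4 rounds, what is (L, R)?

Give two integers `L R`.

Round 1 (k=9): L=26 R=20
Round 2 (k=12): L=20 R=237
Round 3 (k=3): L=237 R=218
Round 4 (k=19): L=218 R=216

Answer: 218 216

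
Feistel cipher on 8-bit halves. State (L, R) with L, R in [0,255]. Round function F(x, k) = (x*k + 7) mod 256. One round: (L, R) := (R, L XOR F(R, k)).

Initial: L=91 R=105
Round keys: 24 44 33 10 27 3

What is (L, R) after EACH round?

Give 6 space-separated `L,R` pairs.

Round 1 (k=24): L=105 R=132
Round 2 (k=44): L=132 R=222
Round 3 (k=33): L=222 R=33
Round 4 (k=10): L=33 R=143
Round 5 (k=27): L=143 R=61
Round 6 (k=3): L=61 R=49

Answer: 105,132 132,222 222,33 33,143 143,61 61,49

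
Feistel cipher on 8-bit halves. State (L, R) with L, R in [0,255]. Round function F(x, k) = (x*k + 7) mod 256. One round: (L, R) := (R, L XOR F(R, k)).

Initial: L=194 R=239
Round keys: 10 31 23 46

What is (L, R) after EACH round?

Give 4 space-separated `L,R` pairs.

Round 1 (k=10): L=239 R=159
Round 2 (k=31): L=159 R=167
Round 3 (k=23): L=167 R=151
Round 4 (k=46): L=151 R=142

Answer: 239,159 159,167 167,151 151,142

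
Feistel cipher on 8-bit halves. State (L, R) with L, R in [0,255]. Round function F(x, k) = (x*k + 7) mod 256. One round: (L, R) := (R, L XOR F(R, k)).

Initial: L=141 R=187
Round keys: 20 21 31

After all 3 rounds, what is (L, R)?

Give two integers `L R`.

Answer: 118 127

Derivation:
Round 1 (k=20): L=187 R=46
Round 2 (k=21): L=46 R=118
Round 3 (k=31): L=118 R=127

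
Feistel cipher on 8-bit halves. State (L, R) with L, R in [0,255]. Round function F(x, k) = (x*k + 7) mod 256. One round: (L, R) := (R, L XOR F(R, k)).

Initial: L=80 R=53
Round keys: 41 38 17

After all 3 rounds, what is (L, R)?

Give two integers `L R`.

Round 1 (k=41): L=53 R=212
Round 2 (k=38): L=212 R=74
Round 3 (k=17): L=74 R=37

Answer: 74 37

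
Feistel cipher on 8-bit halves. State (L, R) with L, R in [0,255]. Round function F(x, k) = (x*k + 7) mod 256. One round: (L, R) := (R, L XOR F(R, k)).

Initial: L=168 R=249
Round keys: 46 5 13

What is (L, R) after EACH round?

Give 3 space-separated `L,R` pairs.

Round 1 (k=46): L=249 R=109
Round 2 (k=5): L=109 R=209
Round 3 (k=13): L=209 R=201

Answer: 249,109 109,209 209,201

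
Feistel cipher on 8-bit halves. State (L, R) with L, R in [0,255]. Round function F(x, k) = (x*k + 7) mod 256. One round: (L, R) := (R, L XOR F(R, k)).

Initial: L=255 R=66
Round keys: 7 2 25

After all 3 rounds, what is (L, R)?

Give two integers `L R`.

Answer: 25 82

Derivation:
Round 1 (k=7): L=66 R=42
Round 2 (k=2): L=42 R=25
Round 3 (k=25): L=25 R=82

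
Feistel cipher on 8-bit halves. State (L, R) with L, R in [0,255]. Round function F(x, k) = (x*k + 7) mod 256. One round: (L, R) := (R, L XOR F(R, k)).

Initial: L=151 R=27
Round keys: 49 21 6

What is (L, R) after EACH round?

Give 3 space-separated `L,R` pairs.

Answer: 27,165 165,139 139,236

Derivation:
Round 1 (k=49): L=27 R=165
Round 2 (k=21): L=165 R=139
Round 3 (k=6): L=139 R=236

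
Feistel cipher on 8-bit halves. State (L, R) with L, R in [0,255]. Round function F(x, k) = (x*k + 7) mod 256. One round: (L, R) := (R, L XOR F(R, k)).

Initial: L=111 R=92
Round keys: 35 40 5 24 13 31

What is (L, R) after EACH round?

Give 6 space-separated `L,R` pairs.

Round 1 (k=35): L=92 R=244
Round 2 (k=40): L=244 R=123
Round 3 (k=5): L=123 R=154
Round 4 (k=24): L=154 R=12
Round 5 (k=13): L=12 R=57
Round 6 (k=31): L=57 R=226

Answer: 92,244 244,123 123,154 154,12 12,57 57,226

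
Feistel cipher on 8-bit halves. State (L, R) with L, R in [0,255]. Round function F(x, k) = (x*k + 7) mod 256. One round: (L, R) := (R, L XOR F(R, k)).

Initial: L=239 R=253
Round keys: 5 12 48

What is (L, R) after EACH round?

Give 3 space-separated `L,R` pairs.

Answer: 253,23 23,230 230,48

Derivation:
Round 1 (k=5): L=253 R=23
Round 2 (k=12): L=23 R=230
Round 3 (k=48): L=230 R=48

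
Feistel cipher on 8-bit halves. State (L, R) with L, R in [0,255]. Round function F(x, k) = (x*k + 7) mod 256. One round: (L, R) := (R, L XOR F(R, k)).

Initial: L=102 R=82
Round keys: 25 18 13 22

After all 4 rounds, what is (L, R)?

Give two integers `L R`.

Answer: 141 162

Derivation:
Round 1 (k=25): L=82 R=111
Round 2 (k=18): L=111 R=135
Round 3 (k=13): L=135 R=141
Round 4 (k=22): L=141 R=162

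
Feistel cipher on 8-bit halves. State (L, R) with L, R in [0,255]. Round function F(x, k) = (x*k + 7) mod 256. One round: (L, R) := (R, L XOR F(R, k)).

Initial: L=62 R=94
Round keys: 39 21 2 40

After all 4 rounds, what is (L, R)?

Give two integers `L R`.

Round 1 (k=39): L=94 R=103
Round 2 (k=21): L=103 R=36
Round 3 (k=2): L=36 R=40
Round 4 (k=40): L=40 R=99

Answer: 40 99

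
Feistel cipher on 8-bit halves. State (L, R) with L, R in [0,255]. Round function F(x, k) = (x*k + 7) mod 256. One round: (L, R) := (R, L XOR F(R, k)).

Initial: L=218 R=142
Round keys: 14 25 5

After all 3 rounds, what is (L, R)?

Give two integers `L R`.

Answer: 62 44

Derivation:
Round 1 (k=14): L=142 R=17
Round 2 (k=25): L=17 R=62
Round 3 (k=5): L=62 R=44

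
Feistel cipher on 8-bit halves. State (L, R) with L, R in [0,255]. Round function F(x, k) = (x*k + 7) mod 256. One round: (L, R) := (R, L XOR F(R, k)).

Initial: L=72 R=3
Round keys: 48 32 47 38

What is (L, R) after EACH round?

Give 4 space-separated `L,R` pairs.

Answer: 3,223 223,228 228,60 60,11

Derivation:
Round 1 (k=48): L=3 R=223
Round 2 (k=32): L=223 R=228
Round 3 (k=47): L=228 R=60
Round 4 (k=38): L=60 R=11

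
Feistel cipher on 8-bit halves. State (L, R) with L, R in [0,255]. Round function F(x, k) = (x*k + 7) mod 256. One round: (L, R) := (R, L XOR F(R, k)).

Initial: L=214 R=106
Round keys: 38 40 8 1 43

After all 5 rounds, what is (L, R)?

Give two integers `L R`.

Round 1 (k=38): L=106 R=21
Round 2 (k=40): L=21 R=37
Round 3 (k=8): L=37 R=58
Round 4 (k=1): L=58 R=100
Round 5 (k=43): L=100 R=233

Answer: 100 233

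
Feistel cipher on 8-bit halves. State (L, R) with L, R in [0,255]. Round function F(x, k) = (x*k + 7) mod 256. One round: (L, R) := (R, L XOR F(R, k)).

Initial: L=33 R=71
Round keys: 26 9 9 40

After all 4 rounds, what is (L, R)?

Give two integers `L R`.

Round 1 (k=26): L=71 R=28
Round 2 (k=9): L=28 R=68
Round 3 (k=9): L=68 R=119
Round 4 (k=40): L=119 R=219

Answer: 119 219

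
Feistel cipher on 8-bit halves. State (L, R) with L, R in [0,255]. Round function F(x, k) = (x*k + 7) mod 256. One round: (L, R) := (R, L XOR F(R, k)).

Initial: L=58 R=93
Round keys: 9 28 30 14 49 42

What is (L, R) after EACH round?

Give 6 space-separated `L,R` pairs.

Answer: 93,118 118,178 178,149 149,159 159,227 227,218

Derivation:
Round 1 (k=9): L=93 R=118
Round 2 (k=28): L=118 R=178
Round 3 (k=30): L=178 R=149
Round 4 (k=14): L=149 R=159
Round 5 (k=49): L=159 R=227
Round 6 (k=42): L=227 R=218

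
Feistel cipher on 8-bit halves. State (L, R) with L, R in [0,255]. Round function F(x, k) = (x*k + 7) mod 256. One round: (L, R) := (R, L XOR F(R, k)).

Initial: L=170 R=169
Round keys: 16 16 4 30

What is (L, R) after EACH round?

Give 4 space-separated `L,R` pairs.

Round 1 (k=16): L=169 R=61
Round 2 (k=16): L=61 R=126
Round 3 (k=4): L=126 R=194
Round 4 (k=30): L=194 R=189

Answer: 169,61 61,126 126,194 194,189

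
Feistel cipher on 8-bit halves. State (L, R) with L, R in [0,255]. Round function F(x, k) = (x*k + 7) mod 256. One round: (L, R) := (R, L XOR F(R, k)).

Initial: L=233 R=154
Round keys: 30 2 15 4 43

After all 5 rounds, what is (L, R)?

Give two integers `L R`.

Answer: 86 53

Derivation:
Round 1 (k=30): L=154 R=250
Round 2 (k=2): L=250 R=97
Round 3 (k=15): L=97 R=76
Round 4 (k=4): L=76 R=86
Round 5 (k=43): L=86 R=53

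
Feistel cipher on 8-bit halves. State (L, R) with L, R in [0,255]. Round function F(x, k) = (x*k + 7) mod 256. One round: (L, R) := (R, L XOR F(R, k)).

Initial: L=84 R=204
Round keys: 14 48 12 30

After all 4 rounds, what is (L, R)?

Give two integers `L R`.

Round 1 (k=14): L=204 R=123
Round 2 (k=48): L=123 R=219
Round 3 (k=12): L=219 R=48
Round 4 (k=30): L=48 R=124

Answer: 48 124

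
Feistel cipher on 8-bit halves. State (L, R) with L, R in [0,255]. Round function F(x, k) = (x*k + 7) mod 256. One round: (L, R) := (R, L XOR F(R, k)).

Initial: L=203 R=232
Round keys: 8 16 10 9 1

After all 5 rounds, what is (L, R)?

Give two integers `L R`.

Round 1 (k=8): L=232 R=140
Round 2 (k=16): L=140 R=47
Round 3 (k=10): L=47 R=81
Round 4 (k=9): L=81 R=207
Round 5 (k=1): L=207 R=135

Answer: 207 135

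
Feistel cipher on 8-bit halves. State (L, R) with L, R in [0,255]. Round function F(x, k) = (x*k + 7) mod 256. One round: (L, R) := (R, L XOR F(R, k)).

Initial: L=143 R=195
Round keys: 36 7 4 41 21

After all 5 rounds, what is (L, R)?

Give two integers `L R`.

Answer: 178 250

Derivation:
Round 1 (k=36): L=195 R=252
Round 2 (k=7): L=252 R=40
Round 3 (k=4): L=40 R=91
Round 4 (k=41): L=91 R=178
Round 5 (k=21): L=178 R=250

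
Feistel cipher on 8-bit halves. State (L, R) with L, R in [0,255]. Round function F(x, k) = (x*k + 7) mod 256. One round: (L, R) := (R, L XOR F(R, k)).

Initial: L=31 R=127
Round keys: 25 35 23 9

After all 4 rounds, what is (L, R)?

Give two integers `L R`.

Answer: 11 111

Derivation:
Round 1 (k=25): L=127 R=113
Round 2 (k=35): L=113 R=5
Round 3 (k=23): L=5 R=11
Round 4 (k=9): L=11 R=111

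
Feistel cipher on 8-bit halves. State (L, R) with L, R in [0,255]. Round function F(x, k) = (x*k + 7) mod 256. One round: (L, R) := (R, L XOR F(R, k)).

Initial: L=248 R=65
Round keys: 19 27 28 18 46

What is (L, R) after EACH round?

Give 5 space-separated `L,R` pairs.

Answer: 65,34 34,220 220,53 53,29 29,8

Derivation:
Round 1 (k=19): L=65 R=34
Round 2 (k=27): L=34 R=220
Round 3 (k=28): L=220 R=53
Round 4 (k=18): L=53 R=29
Round 5 (k=46): L=29 R=8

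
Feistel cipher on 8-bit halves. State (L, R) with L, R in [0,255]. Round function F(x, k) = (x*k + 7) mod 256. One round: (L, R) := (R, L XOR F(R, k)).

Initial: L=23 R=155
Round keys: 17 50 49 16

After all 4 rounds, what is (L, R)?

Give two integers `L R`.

Answer: 68 93

Derivation:
Round 1 (k=17): L=155 R=69
Round 2 (k=50): L=69 R=26
Round 3 (k=49): L=26 R=68
Round 4 (k=16): L=68 R=93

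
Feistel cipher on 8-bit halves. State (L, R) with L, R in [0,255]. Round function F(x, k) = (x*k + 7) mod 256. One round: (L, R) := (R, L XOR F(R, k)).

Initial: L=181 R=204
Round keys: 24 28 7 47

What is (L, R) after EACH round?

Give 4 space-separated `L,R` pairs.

Round 1 (k=24): L=204 R=146
Round 2 (k=28): L=146 R=51
Round 3 (k=7): L=51 R=254
Round 4 (k=47): L=254 R=154

Answer: 204,146 146,51 51,254 254,154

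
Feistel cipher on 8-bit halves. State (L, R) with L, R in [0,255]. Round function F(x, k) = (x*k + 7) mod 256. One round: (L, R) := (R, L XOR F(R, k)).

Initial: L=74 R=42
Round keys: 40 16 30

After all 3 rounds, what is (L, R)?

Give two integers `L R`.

Answer: 253 112

Derivation:
Round 1 (k=40): L=42 R=221
Round 2 (k=16): L=221 R=253
Round 3 (k=30): L=253 R=112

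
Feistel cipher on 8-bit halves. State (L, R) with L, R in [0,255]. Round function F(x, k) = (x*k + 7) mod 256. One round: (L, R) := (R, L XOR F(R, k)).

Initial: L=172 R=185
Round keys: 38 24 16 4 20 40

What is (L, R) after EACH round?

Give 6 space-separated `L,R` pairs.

Round 1 (k=38): L=185 R=209
Round 2 (k=24): L=209 R=38
Round 3 (k=16): L=38 R=182
Round 4 (k=4): L=182 R=249
Round 5 (k=20): L=249 R=205
Round 6 (k=40): L=205 R=246

Answer: 185,209 209,38 38,182 182,249 249,205 205,246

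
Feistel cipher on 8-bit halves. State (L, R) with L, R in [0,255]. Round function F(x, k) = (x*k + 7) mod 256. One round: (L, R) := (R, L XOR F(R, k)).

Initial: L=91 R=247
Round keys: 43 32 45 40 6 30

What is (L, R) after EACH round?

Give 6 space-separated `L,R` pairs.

Round 1 (k=43): L=247 R=223
Round 2 (k=32): L=223 R=16
Round 3 (k=45): L=16 R=8
Round 4 (k=40): L=8 R=87
Round 5 (k=6): L=87 R=25
Round 6 (k=30): L=25 R=162

Answer: 247,223 223,16 16,8 8,87 87,25 25,162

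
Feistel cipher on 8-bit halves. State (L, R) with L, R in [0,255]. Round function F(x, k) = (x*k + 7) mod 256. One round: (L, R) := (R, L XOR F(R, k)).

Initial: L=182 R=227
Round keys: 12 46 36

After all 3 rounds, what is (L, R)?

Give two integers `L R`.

Answer: 222 34

Derivation:
Round 1 (k=12): L=227 R=29
Round 2 (k=46): L=29 R=222
Round 3 (k=36): L=222 R=34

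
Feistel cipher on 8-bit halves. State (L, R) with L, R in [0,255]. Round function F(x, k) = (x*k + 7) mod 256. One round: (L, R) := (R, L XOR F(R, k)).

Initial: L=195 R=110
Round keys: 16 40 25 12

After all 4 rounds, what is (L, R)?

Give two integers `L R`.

Round 1 (k=16): L=110 R=36
Round 2 (k=40): L=36 R=201
Round 3 (k=25): L=201 R=140
Round 4 (k=12): L=140 R=94

Answer: 140 94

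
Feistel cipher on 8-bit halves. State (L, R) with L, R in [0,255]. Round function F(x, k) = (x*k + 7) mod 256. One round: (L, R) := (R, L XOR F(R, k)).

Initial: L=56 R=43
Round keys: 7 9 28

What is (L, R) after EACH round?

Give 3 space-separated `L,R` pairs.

Round 1 (k=7): L=43 R=12
Round 2 (k=9): L=12 R=88
Round 3 (k=28): L=88 R=171

Answer: 43,12 12,88 88,171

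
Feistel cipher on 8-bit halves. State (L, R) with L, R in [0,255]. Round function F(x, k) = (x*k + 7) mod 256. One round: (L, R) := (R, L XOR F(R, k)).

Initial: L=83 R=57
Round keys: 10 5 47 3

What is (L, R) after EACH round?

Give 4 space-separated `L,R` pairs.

Round 1 (k=10): L=57 R=18
Round 2 (k=5): L=18 R=88
Round 3 (k=47): L=88 R=61
Round 4 (k=3): L=61 R=230

Answer: 57,18 18,88 88,61 61,230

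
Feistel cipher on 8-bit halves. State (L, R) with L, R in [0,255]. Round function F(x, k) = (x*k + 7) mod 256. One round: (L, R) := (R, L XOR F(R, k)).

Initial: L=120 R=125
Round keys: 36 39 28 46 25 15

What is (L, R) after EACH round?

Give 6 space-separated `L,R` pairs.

Round 1 (k=36): L=125 R=227
Round 2 (k=39): L=227 R=225
Round 3 (k=28): L=225 R=64
Round 4 (k=46): L=64 R=102
Round 5 (k=25): L=102 R=189
Round 6 (k=15): L=189 R=124

Answer: 125,227 227,225 225,64 64,102 102,189 189,124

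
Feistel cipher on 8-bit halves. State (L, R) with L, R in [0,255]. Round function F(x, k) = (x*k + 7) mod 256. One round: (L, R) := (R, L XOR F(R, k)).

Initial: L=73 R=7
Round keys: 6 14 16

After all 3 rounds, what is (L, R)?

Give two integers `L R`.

Answer: 144 127

Derivation:
Round 1 (k=6): L=7 R=120
Round 2 (k=14): L=120 R=144
Round 3 (k=16): L=144 R=127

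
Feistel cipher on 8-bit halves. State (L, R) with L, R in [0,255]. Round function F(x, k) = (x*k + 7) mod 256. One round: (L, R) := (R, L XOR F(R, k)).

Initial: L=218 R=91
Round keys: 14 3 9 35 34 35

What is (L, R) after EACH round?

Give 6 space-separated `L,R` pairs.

Round 1 (k=14): L=91 R=219
Round 2 (k=3): L=219 R=195
Round 3 (k=9): L=195 R=57
Round 4 (k=35): L=57 R=17
Round 5 (k=34): L=17 R=112
Round 6 (k=35): L=112 R=70

Answer: 91,219 219,195 195,57 57,17 17,112 112,70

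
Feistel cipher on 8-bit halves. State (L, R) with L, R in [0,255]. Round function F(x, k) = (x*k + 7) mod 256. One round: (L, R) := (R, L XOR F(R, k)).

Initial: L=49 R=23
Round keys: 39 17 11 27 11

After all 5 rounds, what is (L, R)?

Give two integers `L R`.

Round 1 (k=39): L=23 R=185
Round 2 (k=17): L=185 R=71
Round 3 (k=11): L=71 R=173
Round 4 (k=27): L=173 R=1
Round 5 (k=11): L=1 R=191

Answer: 1 191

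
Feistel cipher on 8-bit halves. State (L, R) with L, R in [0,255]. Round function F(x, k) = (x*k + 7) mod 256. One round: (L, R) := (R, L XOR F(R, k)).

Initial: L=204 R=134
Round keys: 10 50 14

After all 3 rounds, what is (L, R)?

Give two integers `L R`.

Round 1 (k=10): L=134 R=143
Round 2 (k=50): L=143 R=115
Round 3 (k=14): L=115 R=222

Answer: 115 222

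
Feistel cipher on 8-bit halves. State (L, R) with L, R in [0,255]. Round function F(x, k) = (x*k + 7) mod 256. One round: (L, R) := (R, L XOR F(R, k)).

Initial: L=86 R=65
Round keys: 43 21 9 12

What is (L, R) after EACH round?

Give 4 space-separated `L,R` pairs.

Round 1 (k=43): L=65 R=164
Round 2 (k=21): L=164 R=58
Round 3 (k=9): L=58 R=181
Round 4 (k=12): L=181 R=185

Answer: 65,164 164,58 58,181 181,185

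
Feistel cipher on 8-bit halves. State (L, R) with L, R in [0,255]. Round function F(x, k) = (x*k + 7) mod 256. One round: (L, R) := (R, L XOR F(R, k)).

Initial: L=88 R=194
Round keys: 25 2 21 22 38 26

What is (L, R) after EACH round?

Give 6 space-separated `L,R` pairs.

Round 1 (k=25): L=194 R=161
Round 2 (k=2): L=161 R=139
Round 3 (k=21): L=139 R=207
Round 4 (k=22): L=207 R=90
Round 5 (k=38): L=90 R=172
Round 6 (k=26): L=172 R=37

Answer: 194,161 161,139 139,207 207,90 90,172 172,37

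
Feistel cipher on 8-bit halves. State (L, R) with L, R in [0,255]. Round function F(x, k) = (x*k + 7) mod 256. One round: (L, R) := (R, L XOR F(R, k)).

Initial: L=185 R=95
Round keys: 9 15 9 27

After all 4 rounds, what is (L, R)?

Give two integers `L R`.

Answer: 169 21

Derivation:
Round 1 (k=9): L=95 R=231
Round 2 (k=15): L=231 R=207
Round 3 (k=9): L=207 R=169
Round 4 (k=27): L=169 R=21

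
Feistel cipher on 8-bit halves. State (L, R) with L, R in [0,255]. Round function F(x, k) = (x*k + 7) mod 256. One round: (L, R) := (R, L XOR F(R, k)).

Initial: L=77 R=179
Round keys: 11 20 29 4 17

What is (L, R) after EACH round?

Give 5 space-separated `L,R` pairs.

Round 1 (k=11): L=179 R=245
Round 2 (k=20): L=245 R=152
Round 3 (k=29): L=152 R=202
Round 4 (k=4): L=202 R=183
Round 5 (k=17): L=183 R=228

Answer: 179,245 245,152 152,202 202,183 183,228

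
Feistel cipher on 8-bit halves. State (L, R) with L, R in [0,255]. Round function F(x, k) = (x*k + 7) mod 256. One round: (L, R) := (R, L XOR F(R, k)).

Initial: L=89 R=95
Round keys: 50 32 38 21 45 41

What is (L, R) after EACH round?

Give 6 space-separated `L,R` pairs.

Answer: 95,204 204,216 216,219 219,38 38,110 110,131

Derivation:
Round 1 (k=50): L=95 R=204
Round 2 (k=32): L=204 R=216
Round 3 (k=38): L=216 R=219
Round 4 (k=21): L=219 R=38
Round 5 (k=45): L=38 R=110
Round 6 (k=41): L=110 R=131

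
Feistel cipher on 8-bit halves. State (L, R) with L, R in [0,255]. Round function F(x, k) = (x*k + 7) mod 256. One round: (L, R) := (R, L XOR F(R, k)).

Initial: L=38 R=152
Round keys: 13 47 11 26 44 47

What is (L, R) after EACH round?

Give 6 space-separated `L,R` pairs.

Round 1 (k=13): L=152 R=153
Round 2 (k=47): L=153 R=134
Round 3 (k=11): L=134 R=80
Round 4 (k=26): L=80 R=161
Round 5 (k=44): L=161 R=227
Round 6 (k=47): L=227 R=21

Answer: 152,153 153,134 134,80 80,161 161,227 227,21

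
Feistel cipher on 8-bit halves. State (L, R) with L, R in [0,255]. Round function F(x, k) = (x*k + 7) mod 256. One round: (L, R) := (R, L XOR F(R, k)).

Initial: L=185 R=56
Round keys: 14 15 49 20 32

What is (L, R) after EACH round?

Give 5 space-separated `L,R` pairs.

Round 1 (k=14): L=56 R=174
Round 2 (k=15): L=174 R=1
Round 3 (k=49): L=1 R=150
Round 4 (k=20): L=150 R=190
Round 5 (k=32): L=190 R=81

Answer: 56,174 174,1 1,150 150,190 190,81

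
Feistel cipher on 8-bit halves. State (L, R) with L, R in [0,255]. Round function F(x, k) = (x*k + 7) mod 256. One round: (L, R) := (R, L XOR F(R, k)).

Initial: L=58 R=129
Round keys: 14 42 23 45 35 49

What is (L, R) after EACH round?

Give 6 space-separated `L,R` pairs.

Round 1 (k=14): L=129 R=47
Round 2 (k=42): L=47 R=60
Round 3 (k=23): L=60 R=68
Round 4 (k=45): L=68 R=199
Round 5 (k=35): L=199 R=120
Round 6 (k=49): L=120 R=56

Answer: 129,47 47,60 60,68 68,199 199,120 120,56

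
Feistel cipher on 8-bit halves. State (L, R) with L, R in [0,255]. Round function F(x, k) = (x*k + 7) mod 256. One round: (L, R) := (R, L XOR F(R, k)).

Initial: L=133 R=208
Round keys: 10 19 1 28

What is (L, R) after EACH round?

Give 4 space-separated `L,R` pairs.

Round 1 (k=10): L=208 R=162
Round 2 (k=19): L=162 R=221
Round 3 (k=1): L=221 R=70
Round 4 (k=28): L=70 R=114

Answer: 208,162 162,221 221,70 70,114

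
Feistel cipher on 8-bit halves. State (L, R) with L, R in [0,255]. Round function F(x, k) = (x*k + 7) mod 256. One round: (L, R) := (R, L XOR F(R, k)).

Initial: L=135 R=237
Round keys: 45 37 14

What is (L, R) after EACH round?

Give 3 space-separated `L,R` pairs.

Round 1 (k=45): L=237 R=55
Round 2 (k=37): L=55 R=23
Round 3 (k=14): L=23 R=126

Answer: 237,55 55,23 23,126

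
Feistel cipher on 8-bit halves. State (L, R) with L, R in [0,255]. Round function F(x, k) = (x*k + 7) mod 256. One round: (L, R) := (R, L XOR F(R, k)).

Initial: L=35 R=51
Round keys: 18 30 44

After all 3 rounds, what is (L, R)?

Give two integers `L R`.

Round 1 (k=18): L=51 R=190
Round 2 (k=30): L=190 R=120
Round 3 (k=44): L=120 R=25

Answer: 120 25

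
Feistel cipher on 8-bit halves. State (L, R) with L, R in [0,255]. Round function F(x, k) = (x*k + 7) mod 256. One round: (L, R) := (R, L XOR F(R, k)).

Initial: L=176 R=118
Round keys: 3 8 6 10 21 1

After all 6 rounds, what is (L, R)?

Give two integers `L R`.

Round 1 (k=3): L=118 R=217
Round 2 (k=8): L=217 R=185
Round 3 (k=6): L=185 R=132
Round 4 (k=10): L=132 R=150
Round 5 (k=21): L=150 R=209
Round 6 (k=1): L=209 R=78

Answer: 209 78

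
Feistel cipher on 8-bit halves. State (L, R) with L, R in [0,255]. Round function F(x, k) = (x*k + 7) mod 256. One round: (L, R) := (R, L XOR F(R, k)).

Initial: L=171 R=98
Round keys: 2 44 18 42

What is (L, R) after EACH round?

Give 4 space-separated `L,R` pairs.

Answer: 98,96 96,229 229,65 65,84

Derivation:
Round 1 (k=2): L=98 R=96
Round 2 (k=44): L=96 R=229
Round 3 (k=18): L=229 R=65
Round 4 (k=42): L=65 R=84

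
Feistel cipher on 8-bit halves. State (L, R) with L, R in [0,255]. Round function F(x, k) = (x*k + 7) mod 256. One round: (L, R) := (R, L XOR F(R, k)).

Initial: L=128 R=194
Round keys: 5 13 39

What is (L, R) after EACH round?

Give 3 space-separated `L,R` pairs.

Round 1 (k=5): L=194 R=81
Round 2 (k=13): L=81 R=230
Round 3 (k=39): L=230 R=64

Answer: 194,81 81,230 230,64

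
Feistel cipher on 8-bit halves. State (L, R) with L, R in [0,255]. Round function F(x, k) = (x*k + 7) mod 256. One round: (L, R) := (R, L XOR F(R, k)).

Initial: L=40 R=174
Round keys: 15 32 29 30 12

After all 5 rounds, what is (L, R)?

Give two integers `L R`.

Answer: 228 42

Derivation:
Round 1 (k=15): L=174 R=17
Round 2 (k=32): L=17 R=137
Round 3 (k=29): L=137 R=157
Round 4 (k=30): L=157 R=228
Round 5 (k=12): L=228 R=42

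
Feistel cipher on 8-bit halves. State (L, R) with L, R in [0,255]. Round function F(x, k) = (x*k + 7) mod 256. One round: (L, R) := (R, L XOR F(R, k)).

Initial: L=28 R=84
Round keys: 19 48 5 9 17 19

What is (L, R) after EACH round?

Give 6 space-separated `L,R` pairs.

Answer: 84,95 95,131 131,201 201,155 155,155 155,19

Derivation:
Round 1 (k=19): L=84 R=95
Round 2 (k=48): L=95 R=131
Round 3 (k=5): L=131 R=201
Round 4 (k=9): L=201 R=155
Round 5 (k=17): L=155 R=155
Round 6 (k=19): L=155 R=19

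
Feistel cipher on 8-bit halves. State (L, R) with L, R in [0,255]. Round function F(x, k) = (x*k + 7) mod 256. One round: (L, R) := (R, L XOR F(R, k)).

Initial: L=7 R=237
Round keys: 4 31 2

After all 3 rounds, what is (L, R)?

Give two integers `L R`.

Round 1 (k=4): L=237 R=188
Round 2 (k=31): L=188 R=38
Round 3 (k=2): L=38 R=239

Answer: 38 239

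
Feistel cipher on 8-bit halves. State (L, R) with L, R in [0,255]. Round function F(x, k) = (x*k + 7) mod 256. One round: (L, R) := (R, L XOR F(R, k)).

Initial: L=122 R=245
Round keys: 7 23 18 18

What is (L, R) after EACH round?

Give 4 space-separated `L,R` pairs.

Answer: 245,192 192,178 178,75 75,255

Derivation:
Round 1 (k=7): L=245 R=192
Round 2 (k=23): L=192 R=178
Round 3 (k=18): L=178 R=75
Round 4 (k=18): L=75 R=255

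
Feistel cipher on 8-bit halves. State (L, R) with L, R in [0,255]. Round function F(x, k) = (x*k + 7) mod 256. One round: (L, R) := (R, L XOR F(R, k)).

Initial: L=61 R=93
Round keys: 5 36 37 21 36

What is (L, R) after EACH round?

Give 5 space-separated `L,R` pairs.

Answer: 93,229 229,102 102,32 32,193 193,11

Derivation:
Round 1 (k=5): L=93 R=229
Round 2 (k=36): L=229 R=102
Round 3 (k=37): L=102 R=32
Round 4 (k=21): L=32 R=193
Round 5 (k=36): L=193 R=11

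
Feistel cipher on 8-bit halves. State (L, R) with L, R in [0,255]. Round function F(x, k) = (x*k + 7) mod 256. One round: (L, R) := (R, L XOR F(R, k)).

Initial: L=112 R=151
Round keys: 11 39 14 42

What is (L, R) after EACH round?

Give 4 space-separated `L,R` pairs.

Answer: 151,244 244,164 164,11 11,113

Derivation:
Round 1 (k=11): L=151 R=244
Round 2 (k=39): L=244 R=164
Round 3 (k=14): L=164 R=11
Round 4 (k=42): L=11 R=113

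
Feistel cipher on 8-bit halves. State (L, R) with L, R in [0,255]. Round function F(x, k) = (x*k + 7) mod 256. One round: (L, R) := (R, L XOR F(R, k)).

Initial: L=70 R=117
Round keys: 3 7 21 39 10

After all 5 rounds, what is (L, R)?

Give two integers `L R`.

Answer: 156 62

Derivation:
Round 1 (k=3): L=117 R=32
Round 2 (k=7): L=32 R=146
Round 3 (k=21): L=146 R=33
Round 4 (k=39): L=33 R=156
Round 5 (k=10): L=156 R=62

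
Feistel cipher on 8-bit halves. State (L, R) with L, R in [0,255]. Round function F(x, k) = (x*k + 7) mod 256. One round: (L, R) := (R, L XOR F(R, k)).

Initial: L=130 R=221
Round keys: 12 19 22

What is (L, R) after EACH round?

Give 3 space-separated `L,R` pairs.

Answer: 221,225 225,103 103,0

Derivation:
Round 1 (k=12): L=221 R=225
Round 2 (k=19): L=225 R=103
Round 3 (k=22): L=103 R=0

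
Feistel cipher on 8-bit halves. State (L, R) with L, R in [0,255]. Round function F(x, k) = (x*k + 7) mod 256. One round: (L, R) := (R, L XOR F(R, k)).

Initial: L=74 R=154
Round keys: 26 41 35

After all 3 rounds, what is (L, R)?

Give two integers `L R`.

Answer: 138 4

Derivation:
Round 1 (k=26): L=154 R=225
Round 2 (k=41): L=225 R=138
Round 3 (k=35): L=138 R=4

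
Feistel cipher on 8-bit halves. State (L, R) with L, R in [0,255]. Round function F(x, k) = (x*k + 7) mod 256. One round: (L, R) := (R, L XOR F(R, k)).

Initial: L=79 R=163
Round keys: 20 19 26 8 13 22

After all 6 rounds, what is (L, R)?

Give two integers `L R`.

Round 1 (k=20): L=163 R=140
Round 2 (k=19): L=140 R=200
Round 3 (k=26): L=200 R=219
Round 4 (k=8): L=219 R=23
Round 5 (k=13): L=23 R=233
Round 6 (k=22): L=233 R=26

Answer: 233 26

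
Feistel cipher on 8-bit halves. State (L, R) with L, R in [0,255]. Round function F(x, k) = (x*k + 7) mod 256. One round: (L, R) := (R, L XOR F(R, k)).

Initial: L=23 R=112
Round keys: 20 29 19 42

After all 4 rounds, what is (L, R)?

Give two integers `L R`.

Round 1 (k=20): L=112 R=208
Round 2 (k=29): L=208 R=231
Round 3 (k=19): L=231 R=252
Round 4 (k=42): L=252 R=184

Answer: 252 184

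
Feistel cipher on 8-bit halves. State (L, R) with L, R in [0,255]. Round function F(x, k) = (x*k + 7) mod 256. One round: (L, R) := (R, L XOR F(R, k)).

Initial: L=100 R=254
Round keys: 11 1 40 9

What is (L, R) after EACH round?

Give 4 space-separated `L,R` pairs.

Answer: 254,149 149,98 98,194 194,187

Derivation:
Round 1 (k=11): L=254 R=149
Round 2 (k=1): L=149 R=98
Round 3 (k=40): L=98 R=194
Round 4 (k=9): L=194 R=187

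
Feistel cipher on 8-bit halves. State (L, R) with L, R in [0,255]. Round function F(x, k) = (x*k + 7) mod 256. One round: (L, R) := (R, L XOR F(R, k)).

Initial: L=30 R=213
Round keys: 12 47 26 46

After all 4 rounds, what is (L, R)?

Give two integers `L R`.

Answer: 144 104

Derivation:
Round 1 (k=12): L=213 R=29
Round 2 (k=47): L=29 R=143
Round 3 (k=26): L=143 R=144
Round 4 (k=46): L=144 R=104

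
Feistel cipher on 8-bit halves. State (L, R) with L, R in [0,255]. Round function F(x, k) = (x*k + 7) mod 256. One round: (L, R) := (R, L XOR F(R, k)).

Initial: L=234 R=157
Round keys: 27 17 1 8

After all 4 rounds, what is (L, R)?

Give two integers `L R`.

Answer: 153 17

Derivation:
Round 1 (k=27): L=157 R=124
Round 2 (k=17): L=124 R=222
Round 3 (k=1): L=222 R=153
Round 4 (k=8): L=153 R=17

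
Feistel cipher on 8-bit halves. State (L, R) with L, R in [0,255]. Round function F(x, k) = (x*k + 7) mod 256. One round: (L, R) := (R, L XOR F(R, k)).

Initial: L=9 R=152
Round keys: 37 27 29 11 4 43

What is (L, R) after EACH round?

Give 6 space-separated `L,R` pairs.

Round 1 (k=37): L=152 R=246
Round 2 (k=27): L=246 R=97
Round 3 (k=29): L=97 R=242
Round 4 (k=11): L=242 R=12
Round 5 (k=4): L=12 R=197
Round 6 (k=43): L=197 R=18

Answer: 152,246 246,97 97,242 242,12 12,197 197,18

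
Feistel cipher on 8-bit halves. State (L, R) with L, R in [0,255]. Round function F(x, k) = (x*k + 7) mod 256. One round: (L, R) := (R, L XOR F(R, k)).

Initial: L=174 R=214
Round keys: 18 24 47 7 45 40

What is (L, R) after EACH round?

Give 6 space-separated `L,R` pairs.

Answer: 214,189 189,105 105,243 243,197 197,91 91,250

Derivation:
Round 1 (k=18): L=214 R=189
Round 2 (k=24): L=189 R=105
Round 3 (k=47): L=105 R=243
Round 4 (k=7): L=243 R=197
Round 5 (k=45): L=197 R=91
Round 6 (k=40): L=91 R=250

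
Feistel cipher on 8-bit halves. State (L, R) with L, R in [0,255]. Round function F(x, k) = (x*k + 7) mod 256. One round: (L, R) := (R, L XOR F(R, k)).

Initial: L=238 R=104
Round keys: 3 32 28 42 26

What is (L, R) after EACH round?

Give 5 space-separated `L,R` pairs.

Round 1 (k=3): L=104 R=209
Round 2 (k=32): L=209 R=79
Round 3 (k=28): L=79 R=122
Round 4 (k=42): L=122 R=68
Round 5 (k=26): L=68 R=149

Answer: 104,209 209,79 79,122 122,68 68,149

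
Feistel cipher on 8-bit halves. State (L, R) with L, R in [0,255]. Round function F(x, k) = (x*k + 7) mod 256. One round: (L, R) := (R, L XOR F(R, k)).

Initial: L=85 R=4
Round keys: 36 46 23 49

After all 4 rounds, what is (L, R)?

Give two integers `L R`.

Answer: 10 22

Derivation:
Round 1 (k=36): L=4 R=194
Round 2 (k=46): L=194 R=231
Round 3 (k=23): L=231 R=10
Round 4 (k=49): L=10 R=22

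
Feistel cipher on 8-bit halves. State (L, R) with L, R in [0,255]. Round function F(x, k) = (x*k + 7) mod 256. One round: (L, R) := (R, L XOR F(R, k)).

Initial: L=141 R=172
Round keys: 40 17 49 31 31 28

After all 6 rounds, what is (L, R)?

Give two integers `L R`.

Answer: 237 39

Derivation:
Round 1 (k=40): L=172 R=106
Round 2 (k=17): L=106 R=189
Round 3 (k=49): L=189 R=94
Round 4 (k=31): L=94 R=212
Round 5 (k=31): L=212 R=237
Round 6 (k=28): L=237 R=39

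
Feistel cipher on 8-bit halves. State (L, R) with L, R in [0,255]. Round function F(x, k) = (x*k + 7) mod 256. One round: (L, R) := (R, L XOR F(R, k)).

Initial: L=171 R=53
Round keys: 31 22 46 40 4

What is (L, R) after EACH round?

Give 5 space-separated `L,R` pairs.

Round 1 (k=31): L=53 R=217
Round 2 (k=22): L=217 R=152
Round 3 (k=46): L=152 R=142
Round 4 (k=40): L=142 R=175
Round 5 (k=4): L=175 R=77

Answer: 53,217 217,152 152,142 142,175 175,77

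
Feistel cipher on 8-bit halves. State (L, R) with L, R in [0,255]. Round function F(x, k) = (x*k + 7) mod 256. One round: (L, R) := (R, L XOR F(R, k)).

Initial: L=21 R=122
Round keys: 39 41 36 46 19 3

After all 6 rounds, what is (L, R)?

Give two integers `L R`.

Answer: 160 227

Derivation:
Round 1 (k=39): L=122 R=136
Round 2 (k=41): L=136 R=181
Round 3 (k=36): L=181 R=243
Round 4 (k=46): L=243 R=4
Round 5 (k=19): L=4 R=160
Round 6 (k=3): L=160 R=227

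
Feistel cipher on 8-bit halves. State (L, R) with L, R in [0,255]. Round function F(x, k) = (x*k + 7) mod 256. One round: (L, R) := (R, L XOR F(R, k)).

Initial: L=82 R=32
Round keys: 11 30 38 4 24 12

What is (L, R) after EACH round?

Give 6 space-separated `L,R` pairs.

Round 1 (k=11): L=32 R=53
Round 2 (k=30): L=53 R=29
Round 3 (k=38): L=29 R=96
Round 4 (k=4): L=96 R=154
Round 5 (k=24): L=154 R=23
Round 6 (k=12): L=23 R=129

Answer: 32,53 53,29 29,96 96,154 154,23 23,129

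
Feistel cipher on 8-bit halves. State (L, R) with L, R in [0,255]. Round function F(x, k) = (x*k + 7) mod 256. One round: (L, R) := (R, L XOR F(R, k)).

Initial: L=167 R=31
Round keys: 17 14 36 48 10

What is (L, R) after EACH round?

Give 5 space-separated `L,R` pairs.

Answer: 31,177 177,170 170,94 94,13 13,215

Derivation:
Round 1 (k=17): L=31 R=177
Round 2 (k=14): L=177 R=170
Round 3 (k=36): L=170 R=94
Round 4 (k=48): L=94 R=13
Round 5 (k=10): L=13 R=215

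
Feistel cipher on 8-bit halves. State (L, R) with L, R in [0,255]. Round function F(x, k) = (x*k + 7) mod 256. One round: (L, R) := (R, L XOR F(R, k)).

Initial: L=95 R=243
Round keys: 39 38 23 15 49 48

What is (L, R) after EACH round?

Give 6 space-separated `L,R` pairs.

Answer: 243,83 83,170 170,30 30,99 99,228 228,164

Derivation:
Round 1 (k=39): L=243 R=83
Round 2 (k=38): L=83 R=170
Round 3 (k=23): L=170 R=30
Round 4 (k=15): L=30 R=99
Round 5 (k=49): L=99 R=228
Round 6 (k=48): L=228 R=164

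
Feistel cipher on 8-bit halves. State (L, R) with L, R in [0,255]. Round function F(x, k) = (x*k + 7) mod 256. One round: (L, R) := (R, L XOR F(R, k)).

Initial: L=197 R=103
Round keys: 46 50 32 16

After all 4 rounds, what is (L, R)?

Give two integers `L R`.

Round 1 (k=46): L=103 R=76
Round 2 (k=50): L=76 R=184
Round 3 (k=32): L=184 R=75
Round 4 (k=16): L=75 R=15

Answer: 75 15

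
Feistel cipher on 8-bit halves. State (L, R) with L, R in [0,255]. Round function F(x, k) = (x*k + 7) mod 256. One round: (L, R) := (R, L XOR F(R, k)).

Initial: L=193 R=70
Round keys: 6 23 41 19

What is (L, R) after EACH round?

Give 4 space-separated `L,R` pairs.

Round 1 (k=6): L=70 R=106
Round 2 (k=23): L=106 R=203
Round 3 (k=41): L=203 R=224
Round 4 (k=19): L=224 R=108

Answer: 70,106 106,203 203,224 224,108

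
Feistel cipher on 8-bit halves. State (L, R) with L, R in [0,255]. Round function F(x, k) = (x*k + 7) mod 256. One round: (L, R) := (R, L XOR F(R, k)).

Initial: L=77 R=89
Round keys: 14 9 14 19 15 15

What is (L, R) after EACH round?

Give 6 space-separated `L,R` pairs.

Answer: 89,168 168,182 182,83 83,134 134,178 178,243

Derivation:
Round 1 (k=14): L=89 R=168
Round 2 (k=9): L=168 R=182
Round 3 (k=14): L=182 R=83
Round 4 (k=19): L=83 R=134
Round 5 (k=15): L=134 R=178
Round 6 (k=15): L=178 R=243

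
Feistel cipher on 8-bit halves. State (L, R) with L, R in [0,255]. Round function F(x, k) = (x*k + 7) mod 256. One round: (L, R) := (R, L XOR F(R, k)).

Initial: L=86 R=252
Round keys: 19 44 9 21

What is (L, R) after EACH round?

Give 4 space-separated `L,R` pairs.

Round 1 (k=19): L=252 R=237
Round 2 (k=44): L=237 R=63
Round 3 (k=9): L=63 R=211
Round 4 (k=21): L=211 R=105

Answer: 252,237 237,63 63,211 211,105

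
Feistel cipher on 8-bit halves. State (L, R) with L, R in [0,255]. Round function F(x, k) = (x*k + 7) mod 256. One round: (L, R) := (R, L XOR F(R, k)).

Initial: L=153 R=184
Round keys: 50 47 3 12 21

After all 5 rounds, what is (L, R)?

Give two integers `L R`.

Round 1 (k=50): L=184 R=110
Round 2 (k=47): L=110 R=129
Round 3 (k=3): L=129 R=228
Round 4 (k=12): L=228 R=54
Round 5 (k=21): L=54 R=145

Answer: 54 145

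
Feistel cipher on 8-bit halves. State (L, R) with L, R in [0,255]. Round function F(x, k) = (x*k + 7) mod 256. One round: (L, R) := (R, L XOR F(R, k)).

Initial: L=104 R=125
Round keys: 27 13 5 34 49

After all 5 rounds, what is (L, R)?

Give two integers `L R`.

Round 1 (k=27): L=125 R=94
Round 2 (k=13): L=94 R=176
Round 3 (k=5): L=176 R=41
Round 4 (k=34): L=41 R=201
Round 5 (k=49): L=201 R=169

Answer: 201 169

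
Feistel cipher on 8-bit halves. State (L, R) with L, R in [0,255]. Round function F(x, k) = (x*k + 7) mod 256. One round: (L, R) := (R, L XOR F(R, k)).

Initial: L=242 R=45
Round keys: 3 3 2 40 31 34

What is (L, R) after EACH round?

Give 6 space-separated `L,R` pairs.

Round 1 (k=3): L=45 R=124
Round 2 (k=3): L=124 R=86
Round 3 (k=2): L=86 R=207
Round 4 (k=40): L=207 R=9
Round 5 (k=31): L=9 R=209
Round 6 (k=34): L=209 R=192

Answer: 45,124 124,86 86,207 207,9 9,209 209,192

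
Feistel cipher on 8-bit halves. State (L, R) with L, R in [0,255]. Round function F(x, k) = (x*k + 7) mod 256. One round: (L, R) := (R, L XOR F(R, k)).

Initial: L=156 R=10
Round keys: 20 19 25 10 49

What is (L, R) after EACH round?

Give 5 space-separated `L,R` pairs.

Round 1 (k=20): L=10 R=83
Round 2 (k=19): L=83 R=58
Round 3 (k=25): L=58 R=226
Round 4 (k=10): L=226 R=225
Round 5 (k=49): L=225 R=250

Answer: 10,83 83,58 58,226 226,225 225,250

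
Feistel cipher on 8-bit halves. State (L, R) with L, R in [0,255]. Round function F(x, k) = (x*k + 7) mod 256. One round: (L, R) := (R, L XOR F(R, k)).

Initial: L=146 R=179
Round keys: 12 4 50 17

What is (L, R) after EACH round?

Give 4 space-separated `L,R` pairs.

Round 1 (k=12): L=179 R=249
Round 2 (k=4): L=249 R=88
Round 3 (k=50): L=88 R=206
Round 4 (k=17): L=206 R=237

Answer: 179,249 249,88 88,206 206,237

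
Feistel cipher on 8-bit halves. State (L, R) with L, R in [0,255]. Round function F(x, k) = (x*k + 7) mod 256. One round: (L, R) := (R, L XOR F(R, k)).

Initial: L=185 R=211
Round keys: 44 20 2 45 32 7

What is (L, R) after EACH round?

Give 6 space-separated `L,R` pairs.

Answer: 211,242 242,60 60,141 141,236 236,10 10,161

Derivation:
Round 1 (k=44): L=211 R=242
Round 2 (k=20): L=242 R=60
Round 3 (k=2): L=60 R=141
Round 4 (k=45): L=141 R=236
Round 5 (k=32): L=236 R=10
Round 6 (k=7): L=10 R=161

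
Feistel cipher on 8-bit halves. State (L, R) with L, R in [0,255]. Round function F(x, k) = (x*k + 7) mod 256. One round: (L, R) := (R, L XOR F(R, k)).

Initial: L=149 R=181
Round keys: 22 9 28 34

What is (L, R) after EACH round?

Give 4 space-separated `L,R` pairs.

Round 1 (k=22): L=181 R=0
Round 2 (k=9): L=0 R=178
Round 3 (k=28): L=178 R=127
Round 4 (k=34): L=127 R=87

Answer: 181,0 0,178 178,127 127,87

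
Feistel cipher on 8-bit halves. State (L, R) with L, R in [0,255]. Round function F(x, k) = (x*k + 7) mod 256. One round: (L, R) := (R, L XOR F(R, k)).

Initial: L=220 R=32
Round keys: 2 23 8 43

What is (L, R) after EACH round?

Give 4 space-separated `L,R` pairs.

Round 1 (k=2): L=32 R=155
Round 2 (k=23): L=155 R=212
Round 3 (k=8): L=212 R=60
Round 4 (k=43): L=60 R=207

Answer: 32,155 155,212 212,60 60,207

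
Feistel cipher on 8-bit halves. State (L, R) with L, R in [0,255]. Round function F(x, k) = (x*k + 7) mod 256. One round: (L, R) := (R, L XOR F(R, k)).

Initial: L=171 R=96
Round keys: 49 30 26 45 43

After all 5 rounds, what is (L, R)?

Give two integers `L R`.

Answer: 251 113

Derivation:
Round 1 (k=49): L=96 R=204
Round 2 (k=30): L=204 R=143
Round 3 (k=26): L=143 R=65
Round 4 (k=45): L=65 R=251
Round 5 (k=43): L=251 R=113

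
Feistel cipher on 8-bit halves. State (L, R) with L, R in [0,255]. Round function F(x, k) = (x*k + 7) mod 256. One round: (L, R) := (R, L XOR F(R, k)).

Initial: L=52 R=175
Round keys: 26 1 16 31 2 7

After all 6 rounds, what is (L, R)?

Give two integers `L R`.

Answer: 61 164

Derivation:
Round 1 (k=26): L=175 R=249
Round 2 (k=1): L=249 R=175
Round 3 (k=16): L=175 R=14
Round 4 (k=31): L=14 R=22
Round 5 (k=2): L=22 R=61
Round 6 (k=7): L=61 R=164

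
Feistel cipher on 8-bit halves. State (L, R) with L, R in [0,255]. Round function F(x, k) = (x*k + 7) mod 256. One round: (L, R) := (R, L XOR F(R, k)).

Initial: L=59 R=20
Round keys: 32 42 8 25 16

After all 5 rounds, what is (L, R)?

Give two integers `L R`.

Round 1 (k=32): L=20 R=188
Round 2 (k=42): L=188 R=203
Round 3 (k=8): L=203 R=227
Round 4 (k=25): L=227 R=249
Round 5 (k=16): L=249 R=116

Answer: 249 116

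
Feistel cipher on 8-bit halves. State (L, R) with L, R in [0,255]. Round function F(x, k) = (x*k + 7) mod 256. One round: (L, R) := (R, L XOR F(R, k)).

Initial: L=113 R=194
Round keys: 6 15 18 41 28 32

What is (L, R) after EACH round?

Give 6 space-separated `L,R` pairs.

Answer: 194,226 226,135 135,103 103,1 1,68 68,134

Derivation:
Round 1 (k=6): L=194 R=226
Round 2 (k=15): L=226 R=135
Round 3 (k=18): L=135 R=103
Round 4 (k=41): L=103 R=1
Round 5 (k=28): L=1 R=68
Round 6 (k=32): L=68 R=134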